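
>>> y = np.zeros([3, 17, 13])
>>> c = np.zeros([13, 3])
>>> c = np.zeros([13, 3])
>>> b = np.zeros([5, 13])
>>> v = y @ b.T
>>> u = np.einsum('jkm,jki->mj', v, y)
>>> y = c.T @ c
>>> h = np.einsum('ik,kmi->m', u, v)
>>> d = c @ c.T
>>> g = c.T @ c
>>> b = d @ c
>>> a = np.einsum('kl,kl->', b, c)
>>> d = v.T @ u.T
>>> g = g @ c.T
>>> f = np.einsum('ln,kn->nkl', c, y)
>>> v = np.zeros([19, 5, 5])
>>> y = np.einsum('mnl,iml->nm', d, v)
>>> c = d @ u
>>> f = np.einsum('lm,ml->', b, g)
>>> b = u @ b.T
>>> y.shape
(17, 5)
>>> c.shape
(5, 17, 3)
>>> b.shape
(5, 13)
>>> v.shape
(19, 5, 5)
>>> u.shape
(5, 3)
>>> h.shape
(17,)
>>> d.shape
(5, 17, 5)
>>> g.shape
(3, 13)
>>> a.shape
()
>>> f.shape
()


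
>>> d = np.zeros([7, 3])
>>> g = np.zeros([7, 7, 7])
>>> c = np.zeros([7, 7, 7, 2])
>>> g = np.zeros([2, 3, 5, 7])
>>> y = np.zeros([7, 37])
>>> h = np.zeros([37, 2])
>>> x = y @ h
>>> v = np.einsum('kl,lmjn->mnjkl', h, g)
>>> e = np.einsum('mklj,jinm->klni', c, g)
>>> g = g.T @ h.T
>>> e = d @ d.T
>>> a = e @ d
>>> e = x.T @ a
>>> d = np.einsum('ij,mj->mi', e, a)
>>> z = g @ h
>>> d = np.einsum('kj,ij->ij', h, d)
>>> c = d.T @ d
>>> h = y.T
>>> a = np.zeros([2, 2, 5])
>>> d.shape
(7, 2)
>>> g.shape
(7, 5, 3, 37)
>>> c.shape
(2, 2)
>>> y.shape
(7, 37)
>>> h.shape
(37, 7)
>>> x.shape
(7, 2)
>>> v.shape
(3, 7, 5, 37, 2)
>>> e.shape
(2, 3)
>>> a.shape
(2, 2, 5)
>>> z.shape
(7, 5, 3, 2)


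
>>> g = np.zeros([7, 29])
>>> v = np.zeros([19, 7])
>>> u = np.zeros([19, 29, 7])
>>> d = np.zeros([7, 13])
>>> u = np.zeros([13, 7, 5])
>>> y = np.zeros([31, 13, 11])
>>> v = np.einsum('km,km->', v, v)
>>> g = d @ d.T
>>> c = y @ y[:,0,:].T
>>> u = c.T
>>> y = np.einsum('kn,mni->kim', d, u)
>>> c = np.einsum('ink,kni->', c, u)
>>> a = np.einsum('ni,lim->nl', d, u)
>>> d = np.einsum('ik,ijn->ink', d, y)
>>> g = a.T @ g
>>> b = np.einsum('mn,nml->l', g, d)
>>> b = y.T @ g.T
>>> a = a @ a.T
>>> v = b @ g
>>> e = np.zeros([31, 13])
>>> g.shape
(31, 7)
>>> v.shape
(31, 31, 7)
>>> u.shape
(31, 13, 31)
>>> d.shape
(7, 31, 13)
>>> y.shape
(7, 31, 31)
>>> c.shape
()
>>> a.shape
(7, 7)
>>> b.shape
(31, 31, 31)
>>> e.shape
(31, 13)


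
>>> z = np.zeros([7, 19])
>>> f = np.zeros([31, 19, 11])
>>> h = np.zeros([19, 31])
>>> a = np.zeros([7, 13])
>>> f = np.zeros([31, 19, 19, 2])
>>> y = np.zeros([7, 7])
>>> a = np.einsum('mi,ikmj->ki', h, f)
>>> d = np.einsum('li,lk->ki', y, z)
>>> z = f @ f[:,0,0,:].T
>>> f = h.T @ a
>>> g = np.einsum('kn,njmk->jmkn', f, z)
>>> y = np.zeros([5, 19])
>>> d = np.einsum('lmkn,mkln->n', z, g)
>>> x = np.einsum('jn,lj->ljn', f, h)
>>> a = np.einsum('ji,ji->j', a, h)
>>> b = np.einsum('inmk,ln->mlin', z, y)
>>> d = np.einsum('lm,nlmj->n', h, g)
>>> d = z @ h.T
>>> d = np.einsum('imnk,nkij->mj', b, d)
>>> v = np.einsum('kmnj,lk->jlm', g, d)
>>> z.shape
(31, 19, 19, 31)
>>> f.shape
(31, 31)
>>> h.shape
(19, 31)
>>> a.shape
(19,)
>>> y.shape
(5, 19)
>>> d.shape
(5, 19)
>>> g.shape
(19, 19, 31, 31)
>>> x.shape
(19, 31, 31)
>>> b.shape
(19, 5, 31, 19)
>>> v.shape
(31, 5, 19)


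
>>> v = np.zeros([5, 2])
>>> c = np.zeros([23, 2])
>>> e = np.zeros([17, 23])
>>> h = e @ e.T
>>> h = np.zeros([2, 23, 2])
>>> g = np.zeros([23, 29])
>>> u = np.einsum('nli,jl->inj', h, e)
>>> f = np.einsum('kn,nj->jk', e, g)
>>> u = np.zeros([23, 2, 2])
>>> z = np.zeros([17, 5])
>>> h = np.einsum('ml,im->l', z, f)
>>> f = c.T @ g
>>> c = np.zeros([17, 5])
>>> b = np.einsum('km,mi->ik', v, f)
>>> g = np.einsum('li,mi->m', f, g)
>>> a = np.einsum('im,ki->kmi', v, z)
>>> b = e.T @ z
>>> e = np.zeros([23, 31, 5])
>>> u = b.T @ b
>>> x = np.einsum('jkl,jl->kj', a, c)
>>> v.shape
(5, 2)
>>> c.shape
(17, 5)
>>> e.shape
(23, 31, 5)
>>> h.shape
(5,)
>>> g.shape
(23,)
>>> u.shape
(5, 5)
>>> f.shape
(2, 29)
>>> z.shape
(17, 5)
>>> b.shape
(23, 5)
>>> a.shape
(17, 2, 5)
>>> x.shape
(2, 17)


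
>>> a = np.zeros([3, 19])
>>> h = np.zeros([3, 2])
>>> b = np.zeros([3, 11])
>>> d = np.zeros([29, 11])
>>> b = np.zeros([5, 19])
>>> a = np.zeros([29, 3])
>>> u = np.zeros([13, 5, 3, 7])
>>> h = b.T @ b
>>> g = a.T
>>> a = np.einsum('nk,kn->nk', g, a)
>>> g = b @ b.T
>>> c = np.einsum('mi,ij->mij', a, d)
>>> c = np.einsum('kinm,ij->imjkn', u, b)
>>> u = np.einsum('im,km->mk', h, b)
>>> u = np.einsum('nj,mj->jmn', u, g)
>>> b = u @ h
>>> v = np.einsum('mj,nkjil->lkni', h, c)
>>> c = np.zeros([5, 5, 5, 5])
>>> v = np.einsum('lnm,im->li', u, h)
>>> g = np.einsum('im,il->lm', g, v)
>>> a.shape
(3, 29)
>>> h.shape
(19, 19)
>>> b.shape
(5, 5, 19)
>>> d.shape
(29, 11)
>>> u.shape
(5, 5, 19)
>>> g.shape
(19, 5)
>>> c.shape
(5, 5, 5, 5)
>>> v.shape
(5, 19)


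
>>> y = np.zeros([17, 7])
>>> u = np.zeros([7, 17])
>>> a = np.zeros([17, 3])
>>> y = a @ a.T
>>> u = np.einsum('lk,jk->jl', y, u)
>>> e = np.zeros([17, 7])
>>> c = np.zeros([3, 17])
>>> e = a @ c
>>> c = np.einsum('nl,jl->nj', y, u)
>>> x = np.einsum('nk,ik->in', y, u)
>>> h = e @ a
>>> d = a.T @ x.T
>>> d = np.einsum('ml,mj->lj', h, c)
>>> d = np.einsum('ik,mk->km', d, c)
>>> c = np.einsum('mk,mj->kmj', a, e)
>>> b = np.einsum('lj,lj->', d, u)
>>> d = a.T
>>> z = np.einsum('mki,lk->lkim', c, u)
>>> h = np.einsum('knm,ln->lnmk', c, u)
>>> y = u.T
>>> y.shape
(17, 7)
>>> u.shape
(7, 17)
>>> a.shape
(17, 3)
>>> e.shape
(17, 17)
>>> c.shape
(3, 17, 17)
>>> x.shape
(7, 17)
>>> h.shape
(7, 17, 17, 3)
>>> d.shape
(3, 17)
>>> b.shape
()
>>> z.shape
(7, 17, 17, 3)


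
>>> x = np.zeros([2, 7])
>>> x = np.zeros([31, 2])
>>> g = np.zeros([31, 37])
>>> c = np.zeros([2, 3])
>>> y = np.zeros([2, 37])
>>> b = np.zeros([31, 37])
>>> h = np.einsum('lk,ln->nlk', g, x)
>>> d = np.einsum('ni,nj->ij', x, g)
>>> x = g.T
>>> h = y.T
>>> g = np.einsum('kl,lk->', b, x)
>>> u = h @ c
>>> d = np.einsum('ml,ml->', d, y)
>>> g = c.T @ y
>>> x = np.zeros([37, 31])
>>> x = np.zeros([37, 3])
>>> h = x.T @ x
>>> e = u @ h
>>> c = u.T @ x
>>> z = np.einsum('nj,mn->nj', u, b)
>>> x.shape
(37, 3)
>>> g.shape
(3, 37)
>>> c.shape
(3, 3)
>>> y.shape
(2, 37)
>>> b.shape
(31, 37)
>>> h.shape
(3, 3)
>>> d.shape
()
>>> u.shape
(37, 3)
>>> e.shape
(37, 3)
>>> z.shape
(37, 3)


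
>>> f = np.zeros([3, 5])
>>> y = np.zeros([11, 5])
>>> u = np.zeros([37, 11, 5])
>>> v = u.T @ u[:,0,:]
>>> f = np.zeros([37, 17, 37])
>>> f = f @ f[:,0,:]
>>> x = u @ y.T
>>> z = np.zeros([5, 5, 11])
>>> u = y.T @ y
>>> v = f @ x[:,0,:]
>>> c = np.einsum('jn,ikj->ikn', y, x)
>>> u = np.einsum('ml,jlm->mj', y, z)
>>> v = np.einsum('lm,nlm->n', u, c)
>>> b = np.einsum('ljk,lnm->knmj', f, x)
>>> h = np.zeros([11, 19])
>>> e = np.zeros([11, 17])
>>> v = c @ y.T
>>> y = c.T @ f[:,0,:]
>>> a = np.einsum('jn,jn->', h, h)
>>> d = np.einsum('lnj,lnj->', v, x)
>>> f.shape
(37, 17, 37)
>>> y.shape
(5, 11, 37)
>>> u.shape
(11, 5)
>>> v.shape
(37, 11, 11)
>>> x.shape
(37, 11, 11)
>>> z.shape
(5, 5, 11)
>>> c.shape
(37, 11, 5)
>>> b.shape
(37, 11, 11, 17)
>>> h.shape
(11, 19)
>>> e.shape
(11, 17)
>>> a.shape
()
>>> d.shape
()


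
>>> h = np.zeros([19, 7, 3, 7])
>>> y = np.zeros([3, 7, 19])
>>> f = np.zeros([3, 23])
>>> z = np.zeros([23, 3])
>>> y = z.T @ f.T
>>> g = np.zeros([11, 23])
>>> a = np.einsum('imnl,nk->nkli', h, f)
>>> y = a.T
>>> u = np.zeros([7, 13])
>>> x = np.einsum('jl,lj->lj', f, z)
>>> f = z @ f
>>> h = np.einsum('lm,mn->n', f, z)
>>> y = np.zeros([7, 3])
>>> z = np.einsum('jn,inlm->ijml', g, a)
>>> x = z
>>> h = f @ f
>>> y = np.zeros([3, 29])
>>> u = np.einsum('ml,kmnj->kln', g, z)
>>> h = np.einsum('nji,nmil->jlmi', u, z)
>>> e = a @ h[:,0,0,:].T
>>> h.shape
(23, 7, 11, 19)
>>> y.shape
(3, 29)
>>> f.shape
(23, 23)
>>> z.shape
(3, 11, 19, 7)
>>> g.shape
(11, 23)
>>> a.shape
(3, 23, 7, 19)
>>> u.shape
(3, 23, 19)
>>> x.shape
(3, 11, 19, 7)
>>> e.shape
(3, 23, 7, 23)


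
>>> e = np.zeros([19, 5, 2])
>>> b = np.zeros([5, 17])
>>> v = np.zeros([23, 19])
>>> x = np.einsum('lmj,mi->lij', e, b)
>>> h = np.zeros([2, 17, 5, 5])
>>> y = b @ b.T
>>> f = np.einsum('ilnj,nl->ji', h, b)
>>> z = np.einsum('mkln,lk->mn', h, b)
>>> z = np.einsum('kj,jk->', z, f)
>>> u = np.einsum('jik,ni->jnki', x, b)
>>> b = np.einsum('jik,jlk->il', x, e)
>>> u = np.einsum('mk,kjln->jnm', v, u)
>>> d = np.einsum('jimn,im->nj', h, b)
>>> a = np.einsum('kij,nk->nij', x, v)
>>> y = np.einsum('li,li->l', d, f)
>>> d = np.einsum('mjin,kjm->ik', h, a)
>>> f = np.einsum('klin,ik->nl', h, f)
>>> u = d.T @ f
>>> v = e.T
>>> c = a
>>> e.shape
(19, 5, 2)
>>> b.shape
(17, 5)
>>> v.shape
(2, 5, 19)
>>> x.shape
(19, 17, 2)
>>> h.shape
(2, 17, 5, 5)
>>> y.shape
(5,)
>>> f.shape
(5, 17)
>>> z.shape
()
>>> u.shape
(23, 17)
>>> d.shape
(5, 23)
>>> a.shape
(23, 17, 2)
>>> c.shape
(23, 17, 2)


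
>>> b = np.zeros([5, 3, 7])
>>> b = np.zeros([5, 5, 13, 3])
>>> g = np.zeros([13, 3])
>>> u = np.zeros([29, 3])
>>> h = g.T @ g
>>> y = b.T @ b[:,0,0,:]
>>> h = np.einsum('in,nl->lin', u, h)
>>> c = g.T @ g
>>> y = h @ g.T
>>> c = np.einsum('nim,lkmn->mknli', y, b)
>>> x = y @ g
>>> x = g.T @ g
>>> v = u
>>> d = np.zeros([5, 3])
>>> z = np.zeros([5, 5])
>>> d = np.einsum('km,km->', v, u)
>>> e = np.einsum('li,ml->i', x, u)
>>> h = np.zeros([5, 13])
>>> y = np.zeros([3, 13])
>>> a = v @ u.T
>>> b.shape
(5, 5, 13, 3)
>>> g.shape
(13, 3)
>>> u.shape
(29, 3)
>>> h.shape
(5, 13)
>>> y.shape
(3, 13)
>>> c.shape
(13, 5, 3, 5, 29)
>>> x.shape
(3, 3)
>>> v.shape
(29, 3)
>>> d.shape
()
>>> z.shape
(5, 5)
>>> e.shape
(3,)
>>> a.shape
(29, 29)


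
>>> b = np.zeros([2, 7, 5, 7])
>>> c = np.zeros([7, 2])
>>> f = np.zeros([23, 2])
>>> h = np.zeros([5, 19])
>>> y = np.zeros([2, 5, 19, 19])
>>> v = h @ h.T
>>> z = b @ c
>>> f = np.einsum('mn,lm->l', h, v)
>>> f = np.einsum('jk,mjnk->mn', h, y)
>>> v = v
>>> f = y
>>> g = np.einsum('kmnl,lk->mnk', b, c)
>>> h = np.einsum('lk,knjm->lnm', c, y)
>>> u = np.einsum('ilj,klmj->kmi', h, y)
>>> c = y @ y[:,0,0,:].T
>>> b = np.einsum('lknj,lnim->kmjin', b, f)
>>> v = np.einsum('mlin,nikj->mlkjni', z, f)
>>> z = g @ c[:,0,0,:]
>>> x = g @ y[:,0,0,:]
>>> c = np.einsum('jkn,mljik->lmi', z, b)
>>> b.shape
(7, 19, 7, 19, 5)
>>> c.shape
(19, 7, 19)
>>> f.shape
(2, 5, 19, 19)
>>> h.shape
(7, 5, 19)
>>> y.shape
(2, 5, 19, 19)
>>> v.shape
(2, 7, 19, 19, 2, 5)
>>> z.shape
(7, 5, 2)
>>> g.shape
(7, 5, 2)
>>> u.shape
(2, 19, 7)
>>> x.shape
(7, 5, 19)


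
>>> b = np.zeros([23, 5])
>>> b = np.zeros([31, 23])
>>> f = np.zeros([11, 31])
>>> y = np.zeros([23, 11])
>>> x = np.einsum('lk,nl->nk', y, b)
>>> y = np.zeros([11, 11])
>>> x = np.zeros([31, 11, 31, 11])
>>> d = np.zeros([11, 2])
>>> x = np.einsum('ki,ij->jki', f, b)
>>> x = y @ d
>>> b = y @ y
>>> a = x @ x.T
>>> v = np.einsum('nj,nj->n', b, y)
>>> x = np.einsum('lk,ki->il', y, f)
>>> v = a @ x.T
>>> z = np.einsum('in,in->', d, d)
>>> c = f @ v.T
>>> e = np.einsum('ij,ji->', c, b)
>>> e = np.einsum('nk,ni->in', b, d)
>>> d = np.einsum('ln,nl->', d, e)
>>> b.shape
(11, 11)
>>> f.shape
(11, 31)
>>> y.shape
(11, 11)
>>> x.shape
(31, 11)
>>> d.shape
()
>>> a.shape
(11, 11)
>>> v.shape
(11, 31)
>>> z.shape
()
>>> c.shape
(11, 11)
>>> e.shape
(2, 11)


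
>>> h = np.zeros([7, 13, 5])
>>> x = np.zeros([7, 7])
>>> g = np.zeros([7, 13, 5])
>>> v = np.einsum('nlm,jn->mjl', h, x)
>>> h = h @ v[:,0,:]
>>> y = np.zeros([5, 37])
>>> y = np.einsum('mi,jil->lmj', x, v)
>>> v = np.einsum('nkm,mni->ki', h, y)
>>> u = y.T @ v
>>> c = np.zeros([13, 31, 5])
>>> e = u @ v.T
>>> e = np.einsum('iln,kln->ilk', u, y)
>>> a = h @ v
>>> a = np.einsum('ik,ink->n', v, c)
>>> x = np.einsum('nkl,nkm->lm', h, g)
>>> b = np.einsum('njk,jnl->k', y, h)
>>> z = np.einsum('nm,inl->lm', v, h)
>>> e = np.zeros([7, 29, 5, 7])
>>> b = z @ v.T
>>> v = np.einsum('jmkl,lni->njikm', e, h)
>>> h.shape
(7, 13, 13)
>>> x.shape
(13, 5)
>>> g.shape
(7, 13, 5)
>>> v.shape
(13, 7, 13, 5, 29)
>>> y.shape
(13, 7, 5)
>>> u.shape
(5, 7, 5)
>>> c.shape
(13, 31, 5)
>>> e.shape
(7, 29, 5, 7)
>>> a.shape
(31,)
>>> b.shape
(13, 13)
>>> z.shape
(13, 5)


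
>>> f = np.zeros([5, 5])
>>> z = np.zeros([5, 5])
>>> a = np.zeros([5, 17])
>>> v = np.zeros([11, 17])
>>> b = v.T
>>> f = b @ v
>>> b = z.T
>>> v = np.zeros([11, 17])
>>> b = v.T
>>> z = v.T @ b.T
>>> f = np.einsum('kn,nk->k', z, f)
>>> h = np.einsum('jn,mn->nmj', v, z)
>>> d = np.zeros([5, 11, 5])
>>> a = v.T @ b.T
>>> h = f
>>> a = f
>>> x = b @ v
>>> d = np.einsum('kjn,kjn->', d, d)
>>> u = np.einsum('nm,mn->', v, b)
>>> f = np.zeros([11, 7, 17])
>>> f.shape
(11, 7, 17)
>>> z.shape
(17, 17)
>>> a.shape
(17,)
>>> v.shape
(11, 17)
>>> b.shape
(17, 11)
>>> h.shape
(17,)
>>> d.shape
()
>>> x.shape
(17, 17)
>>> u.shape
()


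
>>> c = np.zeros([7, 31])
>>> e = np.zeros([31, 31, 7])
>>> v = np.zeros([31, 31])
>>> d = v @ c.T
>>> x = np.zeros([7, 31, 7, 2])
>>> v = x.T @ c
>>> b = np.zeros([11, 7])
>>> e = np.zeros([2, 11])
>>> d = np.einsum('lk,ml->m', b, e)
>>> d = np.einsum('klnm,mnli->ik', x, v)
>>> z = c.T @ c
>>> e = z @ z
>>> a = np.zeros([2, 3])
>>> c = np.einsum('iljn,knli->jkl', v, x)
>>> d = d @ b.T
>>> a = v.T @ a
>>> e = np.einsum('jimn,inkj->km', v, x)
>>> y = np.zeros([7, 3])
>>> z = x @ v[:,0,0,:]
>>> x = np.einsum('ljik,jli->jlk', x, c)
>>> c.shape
(31, 7, 7)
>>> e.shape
(7, 31)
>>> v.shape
(2, 7, 31, 31)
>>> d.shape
(31, 11)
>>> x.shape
(31, 7, 2)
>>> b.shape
(11, 7)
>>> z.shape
(7, 31, 7, 31)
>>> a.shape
(31, 31, 7, 3)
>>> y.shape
(7, 3)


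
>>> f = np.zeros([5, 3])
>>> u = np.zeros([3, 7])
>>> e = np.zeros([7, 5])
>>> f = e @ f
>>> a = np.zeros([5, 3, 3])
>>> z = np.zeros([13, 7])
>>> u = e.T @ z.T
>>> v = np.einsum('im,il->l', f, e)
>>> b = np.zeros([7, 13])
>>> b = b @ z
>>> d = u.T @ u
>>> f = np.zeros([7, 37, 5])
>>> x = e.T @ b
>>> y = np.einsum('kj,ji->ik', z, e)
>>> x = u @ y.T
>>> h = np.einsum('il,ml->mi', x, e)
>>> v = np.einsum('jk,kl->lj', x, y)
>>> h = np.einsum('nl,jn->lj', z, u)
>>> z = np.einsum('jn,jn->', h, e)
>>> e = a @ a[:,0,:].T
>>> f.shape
(7, 37, 5)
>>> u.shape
(5, 13)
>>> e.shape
(5, 3, 5)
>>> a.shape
(5, 3, 3)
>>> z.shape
()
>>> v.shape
(13, 5)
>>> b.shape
(7, 7)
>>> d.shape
(13, 13)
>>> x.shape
(5, 5)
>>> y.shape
(5, 13)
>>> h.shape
(7, 5)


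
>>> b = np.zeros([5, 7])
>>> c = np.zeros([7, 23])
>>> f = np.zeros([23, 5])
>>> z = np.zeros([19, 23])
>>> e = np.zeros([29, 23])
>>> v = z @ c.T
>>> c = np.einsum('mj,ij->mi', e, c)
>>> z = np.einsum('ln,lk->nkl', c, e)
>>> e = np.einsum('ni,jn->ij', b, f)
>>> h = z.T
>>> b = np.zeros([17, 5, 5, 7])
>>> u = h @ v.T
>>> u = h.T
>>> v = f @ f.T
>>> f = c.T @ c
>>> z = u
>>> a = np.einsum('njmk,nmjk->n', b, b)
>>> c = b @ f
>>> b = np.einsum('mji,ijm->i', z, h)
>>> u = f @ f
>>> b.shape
(29,)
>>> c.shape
(17, 5, 5, 7)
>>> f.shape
(7, 7)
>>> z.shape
(7, 23, 29)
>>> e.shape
(7, 23)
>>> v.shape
(23, 23)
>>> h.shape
(29, 23, 7)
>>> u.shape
(7, 7)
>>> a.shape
(17,)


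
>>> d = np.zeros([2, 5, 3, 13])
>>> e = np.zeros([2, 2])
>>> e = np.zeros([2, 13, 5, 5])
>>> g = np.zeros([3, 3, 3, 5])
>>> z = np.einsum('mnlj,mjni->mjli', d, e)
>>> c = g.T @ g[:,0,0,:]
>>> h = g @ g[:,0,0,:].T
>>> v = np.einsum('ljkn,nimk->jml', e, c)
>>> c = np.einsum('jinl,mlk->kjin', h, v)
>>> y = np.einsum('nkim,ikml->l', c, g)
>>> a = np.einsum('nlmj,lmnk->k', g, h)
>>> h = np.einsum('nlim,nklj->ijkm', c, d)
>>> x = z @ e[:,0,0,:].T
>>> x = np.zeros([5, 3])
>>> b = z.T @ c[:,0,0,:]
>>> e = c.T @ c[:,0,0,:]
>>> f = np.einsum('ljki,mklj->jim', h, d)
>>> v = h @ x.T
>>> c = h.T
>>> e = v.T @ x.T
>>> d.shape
(2, 5, 3, 13)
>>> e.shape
(5, 5, 13, 5)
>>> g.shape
(3, 3, 3, 5)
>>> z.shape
(2, 13, 3, 5)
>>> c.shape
(3, 5, 13, 3)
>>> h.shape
(3, 13, 5, 3)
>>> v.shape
(3, 13, 5, 5)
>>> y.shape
(5,)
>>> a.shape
(3,)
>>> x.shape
(5, 3)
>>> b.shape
(5, 3, 13, 3)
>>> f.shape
(13, 3, 2)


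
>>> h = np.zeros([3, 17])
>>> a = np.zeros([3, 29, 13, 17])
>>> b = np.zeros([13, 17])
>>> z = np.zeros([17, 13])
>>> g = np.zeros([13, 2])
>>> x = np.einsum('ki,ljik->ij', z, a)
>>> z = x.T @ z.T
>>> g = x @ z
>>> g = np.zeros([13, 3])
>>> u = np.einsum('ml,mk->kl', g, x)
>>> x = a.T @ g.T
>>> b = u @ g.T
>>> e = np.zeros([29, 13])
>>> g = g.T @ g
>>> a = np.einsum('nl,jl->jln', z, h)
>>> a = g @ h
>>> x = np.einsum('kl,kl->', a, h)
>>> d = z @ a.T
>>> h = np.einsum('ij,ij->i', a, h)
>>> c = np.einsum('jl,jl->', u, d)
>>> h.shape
(3,)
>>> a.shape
(3, 17)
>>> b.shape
(29, 13)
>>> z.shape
(29, 17)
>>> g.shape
(3, 3)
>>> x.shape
()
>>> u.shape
(29, 3)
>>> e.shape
(29, 13)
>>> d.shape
(29, 3)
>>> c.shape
()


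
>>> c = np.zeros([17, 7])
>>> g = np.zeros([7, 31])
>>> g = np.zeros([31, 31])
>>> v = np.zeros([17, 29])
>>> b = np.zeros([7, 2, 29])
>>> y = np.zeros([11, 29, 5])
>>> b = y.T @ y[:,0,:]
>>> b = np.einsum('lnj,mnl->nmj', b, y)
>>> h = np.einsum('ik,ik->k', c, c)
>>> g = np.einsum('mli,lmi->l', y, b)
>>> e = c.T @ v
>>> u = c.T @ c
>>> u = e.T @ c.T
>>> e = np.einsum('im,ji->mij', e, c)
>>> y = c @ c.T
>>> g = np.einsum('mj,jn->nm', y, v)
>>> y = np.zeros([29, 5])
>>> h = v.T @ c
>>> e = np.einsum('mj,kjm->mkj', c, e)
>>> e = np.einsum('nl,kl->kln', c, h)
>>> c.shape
(17, 7)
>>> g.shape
(29, 17)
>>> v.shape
(17, 29)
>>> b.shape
(29, 11, 5)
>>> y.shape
(29, 5)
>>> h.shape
(29, 7)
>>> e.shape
(29, 7, 17)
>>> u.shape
(29, 17)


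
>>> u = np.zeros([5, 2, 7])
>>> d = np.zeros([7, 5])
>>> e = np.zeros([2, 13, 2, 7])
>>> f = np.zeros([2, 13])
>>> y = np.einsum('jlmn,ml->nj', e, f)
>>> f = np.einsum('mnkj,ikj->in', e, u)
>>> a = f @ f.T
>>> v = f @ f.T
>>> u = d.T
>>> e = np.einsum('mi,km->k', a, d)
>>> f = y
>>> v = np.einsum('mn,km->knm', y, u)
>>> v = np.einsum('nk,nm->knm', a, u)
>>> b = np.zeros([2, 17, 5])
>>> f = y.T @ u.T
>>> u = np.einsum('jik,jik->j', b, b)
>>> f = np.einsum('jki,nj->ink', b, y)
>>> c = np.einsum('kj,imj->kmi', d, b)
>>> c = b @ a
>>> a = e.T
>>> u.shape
(2,)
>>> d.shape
(7, 5)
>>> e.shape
(7,)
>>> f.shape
(5, 7, 17)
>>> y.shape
(7, 2)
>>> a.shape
(7,)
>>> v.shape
(5, 5, 7)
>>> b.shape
(2, 17, 5)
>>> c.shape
(2, 17, 5)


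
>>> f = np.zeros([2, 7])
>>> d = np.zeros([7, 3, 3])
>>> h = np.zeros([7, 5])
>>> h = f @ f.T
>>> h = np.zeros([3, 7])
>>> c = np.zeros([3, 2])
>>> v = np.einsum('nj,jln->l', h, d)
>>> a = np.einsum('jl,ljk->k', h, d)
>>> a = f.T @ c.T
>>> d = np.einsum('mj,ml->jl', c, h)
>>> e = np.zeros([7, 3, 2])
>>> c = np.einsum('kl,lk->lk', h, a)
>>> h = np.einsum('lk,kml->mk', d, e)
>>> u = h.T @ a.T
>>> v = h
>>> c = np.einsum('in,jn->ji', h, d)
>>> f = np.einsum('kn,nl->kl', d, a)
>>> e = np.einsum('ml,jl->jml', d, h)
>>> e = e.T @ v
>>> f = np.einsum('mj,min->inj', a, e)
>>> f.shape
(2, 7, 3)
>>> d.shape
(2, 7)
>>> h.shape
(3, 7)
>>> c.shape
(2, 3)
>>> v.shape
(3, 7)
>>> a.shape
(7, 3)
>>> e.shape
(7, 2, 7)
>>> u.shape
(7, 7)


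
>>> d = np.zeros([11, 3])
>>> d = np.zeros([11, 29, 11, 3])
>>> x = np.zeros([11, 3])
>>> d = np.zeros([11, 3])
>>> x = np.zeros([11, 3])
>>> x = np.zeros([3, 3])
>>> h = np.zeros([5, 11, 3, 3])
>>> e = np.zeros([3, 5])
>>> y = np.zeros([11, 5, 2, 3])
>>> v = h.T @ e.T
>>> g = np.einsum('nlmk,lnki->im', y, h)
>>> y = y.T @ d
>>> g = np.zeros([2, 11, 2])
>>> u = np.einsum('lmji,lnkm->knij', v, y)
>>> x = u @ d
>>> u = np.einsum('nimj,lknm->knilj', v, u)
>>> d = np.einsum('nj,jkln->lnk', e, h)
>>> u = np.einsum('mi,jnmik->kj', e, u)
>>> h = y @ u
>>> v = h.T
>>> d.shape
(3, 3, 11)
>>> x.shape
(5, 2, 3, 3)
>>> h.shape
(3, 2, 5, 2)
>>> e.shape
(3, 5)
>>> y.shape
(3, 2, 5, 3)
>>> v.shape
(2, 5, 2, 3)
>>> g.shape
(2, 11, 2)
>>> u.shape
(3, 2)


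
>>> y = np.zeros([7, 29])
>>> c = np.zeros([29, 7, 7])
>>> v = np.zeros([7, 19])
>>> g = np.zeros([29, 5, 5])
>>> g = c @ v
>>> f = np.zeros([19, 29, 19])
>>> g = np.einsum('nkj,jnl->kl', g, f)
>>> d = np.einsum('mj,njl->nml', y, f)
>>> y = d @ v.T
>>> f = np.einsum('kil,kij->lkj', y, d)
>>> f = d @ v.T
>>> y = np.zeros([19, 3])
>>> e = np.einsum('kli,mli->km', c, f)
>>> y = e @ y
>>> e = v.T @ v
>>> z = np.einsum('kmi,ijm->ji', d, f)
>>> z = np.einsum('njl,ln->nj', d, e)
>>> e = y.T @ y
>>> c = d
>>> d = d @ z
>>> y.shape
(29, 3)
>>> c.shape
(19, 7, 19)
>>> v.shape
(7, 19)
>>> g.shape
(7, 19)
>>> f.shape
(19, 7, 7)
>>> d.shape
(19, 7, 7)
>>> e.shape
(3, 3)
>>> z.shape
(19, 7)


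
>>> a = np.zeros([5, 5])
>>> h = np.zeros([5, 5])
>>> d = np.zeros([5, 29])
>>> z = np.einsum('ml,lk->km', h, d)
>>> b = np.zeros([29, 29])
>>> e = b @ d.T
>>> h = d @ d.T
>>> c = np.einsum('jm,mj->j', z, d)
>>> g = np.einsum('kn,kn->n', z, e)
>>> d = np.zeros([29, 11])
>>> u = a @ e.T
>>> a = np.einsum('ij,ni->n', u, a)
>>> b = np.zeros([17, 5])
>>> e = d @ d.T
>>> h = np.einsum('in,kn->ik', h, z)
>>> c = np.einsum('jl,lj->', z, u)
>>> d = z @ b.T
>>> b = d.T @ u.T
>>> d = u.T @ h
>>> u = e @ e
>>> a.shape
(5,)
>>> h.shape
(5, 29)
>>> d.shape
(29, 29)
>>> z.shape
(29, 5)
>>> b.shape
(17, 5)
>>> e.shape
(29, 29)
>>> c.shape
()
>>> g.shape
(5,)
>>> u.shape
(29, 29)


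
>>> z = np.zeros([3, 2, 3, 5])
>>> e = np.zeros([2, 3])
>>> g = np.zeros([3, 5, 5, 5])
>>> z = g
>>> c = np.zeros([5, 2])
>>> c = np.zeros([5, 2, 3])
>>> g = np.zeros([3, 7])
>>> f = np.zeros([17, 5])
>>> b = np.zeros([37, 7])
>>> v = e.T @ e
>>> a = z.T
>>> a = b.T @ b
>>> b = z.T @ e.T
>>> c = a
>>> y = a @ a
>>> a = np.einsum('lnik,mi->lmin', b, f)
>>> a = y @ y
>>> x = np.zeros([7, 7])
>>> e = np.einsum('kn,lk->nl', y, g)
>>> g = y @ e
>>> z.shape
(3, 5, 5, 5)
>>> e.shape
(7, 3)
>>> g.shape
(7, 3)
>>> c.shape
(7, 7)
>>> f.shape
(17, 5)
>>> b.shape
(5, 5, 5, 2)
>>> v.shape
(3, 3)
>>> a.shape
(7, 7)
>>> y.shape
(7, 7)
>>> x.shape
(7, 7)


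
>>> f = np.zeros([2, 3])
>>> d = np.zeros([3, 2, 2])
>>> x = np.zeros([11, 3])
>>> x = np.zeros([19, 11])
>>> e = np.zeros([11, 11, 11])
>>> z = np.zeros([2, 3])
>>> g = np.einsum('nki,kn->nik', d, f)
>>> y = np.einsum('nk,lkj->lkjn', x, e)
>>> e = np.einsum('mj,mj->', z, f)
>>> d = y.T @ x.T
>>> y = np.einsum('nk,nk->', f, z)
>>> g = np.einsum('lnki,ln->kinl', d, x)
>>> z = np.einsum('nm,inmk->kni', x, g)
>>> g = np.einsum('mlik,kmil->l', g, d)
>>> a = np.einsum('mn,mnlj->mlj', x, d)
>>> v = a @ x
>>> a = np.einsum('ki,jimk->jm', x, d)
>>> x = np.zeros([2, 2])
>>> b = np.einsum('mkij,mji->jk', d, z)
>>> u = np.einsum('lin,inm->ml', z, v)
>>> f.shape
(2, 3)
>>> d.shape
(19, 11, 11, 19)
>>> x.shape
(2, 2)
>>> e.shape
()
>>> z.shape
(19, 19, 11)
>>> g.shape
(19,)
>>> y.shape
()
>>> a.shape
(19, 11)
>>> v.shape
(19, 11, 11)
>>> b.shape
(19, 11)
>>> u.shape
(11, 19)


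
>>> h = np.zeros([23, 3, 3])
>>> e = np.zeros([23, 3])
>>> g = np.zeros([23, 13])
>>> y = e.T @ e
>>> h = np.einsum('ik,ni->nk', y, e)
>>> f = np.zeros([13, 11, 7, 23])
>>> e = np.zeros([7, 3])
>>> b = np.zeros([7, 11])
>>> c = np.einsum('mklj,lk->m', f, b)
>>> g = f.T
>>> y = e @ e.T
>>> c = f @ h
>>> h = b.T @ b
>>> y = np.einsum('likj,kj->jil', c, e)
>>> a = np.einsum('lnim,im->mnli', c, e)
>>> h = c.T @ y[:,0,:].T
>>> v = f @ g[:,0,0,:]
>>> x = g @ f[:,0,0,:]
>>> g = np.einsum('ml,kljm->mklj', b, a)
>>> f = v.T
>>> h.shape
(3, 7, 11, 3)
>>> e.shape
(7, 3)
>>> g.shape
(7, 3, 11, 13)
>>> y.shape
(3, 11, 13)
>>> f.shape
(13, 7, 11, 13)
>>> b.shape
(7, 11)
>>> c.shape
(13, 11, 7, 3)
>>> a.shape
(3, 11, 13, 7)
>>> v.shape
(13, 11, 7, 13)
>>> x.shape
(23, 7, 11, 23)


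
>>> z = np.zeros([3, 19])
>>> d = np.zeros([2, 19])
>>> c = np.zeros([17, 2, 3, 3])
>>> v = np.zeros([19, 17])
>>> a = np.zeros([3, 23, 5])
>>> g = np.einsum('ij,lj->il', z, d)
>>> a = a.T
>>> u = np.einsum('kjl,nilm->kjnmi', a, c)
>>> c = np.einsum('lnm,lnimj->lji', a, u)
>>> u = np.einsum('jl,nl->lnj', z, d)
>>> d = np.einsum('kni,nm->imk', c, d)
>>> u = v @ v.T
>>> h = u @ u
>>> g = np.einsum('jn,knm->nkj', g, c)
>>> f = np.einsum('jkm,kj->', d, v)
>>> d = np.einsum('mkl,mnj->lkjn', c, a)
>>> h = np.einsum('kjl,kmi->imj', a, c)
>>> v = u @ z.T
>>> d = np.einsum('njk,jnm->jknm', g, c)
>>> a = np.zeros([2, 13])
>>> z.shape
(3, 19)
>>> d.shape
(5, 3, 2, 17)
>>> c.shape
(5, 2, 17)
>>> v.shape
(19, 3)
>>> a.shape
(2, 13)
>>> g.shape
(2, 5, 3)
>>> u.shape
(19, 19)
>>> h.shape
(17, 2, 23)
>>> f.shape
()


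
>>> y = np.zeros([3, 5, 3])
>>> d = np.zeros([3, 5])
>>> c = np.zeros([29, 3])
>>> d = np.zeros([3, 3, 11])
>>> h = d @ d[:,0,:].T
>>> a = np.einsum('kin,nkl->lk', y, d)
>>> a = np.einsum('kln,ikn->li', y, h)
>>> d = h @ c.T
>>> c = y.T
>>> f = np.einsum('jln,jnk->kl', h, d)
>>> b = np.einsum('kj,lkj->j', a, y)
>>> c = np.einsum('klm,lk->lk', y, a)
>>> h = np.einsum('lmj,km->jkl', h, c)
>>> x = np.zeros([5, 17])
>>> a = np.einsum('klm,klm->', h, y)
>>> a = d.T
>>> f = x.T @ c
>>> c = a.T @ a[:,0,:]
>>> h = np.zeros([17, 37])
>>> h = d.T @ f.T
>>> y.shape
(3, 5, 3)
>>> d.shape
(3, 3, 29)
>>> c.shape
(3, 3, 3)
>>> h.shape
(29, 3, 17)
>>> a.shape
(29, 3, 3)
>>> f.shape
(17, 3)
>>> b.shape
(3,)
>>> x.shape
(5, 17)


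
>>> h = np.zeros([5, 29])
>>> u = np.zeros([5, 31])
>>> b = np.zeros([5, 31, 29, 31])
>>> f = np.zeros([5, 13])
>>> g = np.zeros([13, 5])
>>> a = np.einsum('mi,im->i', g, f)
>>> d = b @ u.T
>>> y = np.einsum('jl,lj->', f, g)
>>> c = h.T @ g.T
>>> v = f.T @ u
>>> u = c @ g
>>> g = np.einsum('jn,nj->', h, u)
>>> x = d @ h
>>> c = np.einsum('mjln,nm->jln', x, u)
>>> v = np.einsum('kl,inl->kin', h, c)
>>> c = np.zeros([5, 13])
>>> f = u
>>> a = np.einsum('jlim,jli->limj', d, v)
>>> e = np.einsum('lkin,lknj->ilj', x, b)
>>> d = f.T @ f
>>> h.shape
(5, 29)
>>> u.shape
(29, 5)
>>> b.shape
(5, 31, 29, 31)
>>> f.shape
(29, 5)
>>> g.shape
()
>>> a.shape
(31, 29, 5, 5)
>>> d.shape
(5, 5)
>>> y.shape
()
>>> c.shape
(5, 13)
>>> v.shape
(5, 31, 29)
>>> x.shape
(5, 31, 29, 29)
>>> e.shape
(29, 5, 31)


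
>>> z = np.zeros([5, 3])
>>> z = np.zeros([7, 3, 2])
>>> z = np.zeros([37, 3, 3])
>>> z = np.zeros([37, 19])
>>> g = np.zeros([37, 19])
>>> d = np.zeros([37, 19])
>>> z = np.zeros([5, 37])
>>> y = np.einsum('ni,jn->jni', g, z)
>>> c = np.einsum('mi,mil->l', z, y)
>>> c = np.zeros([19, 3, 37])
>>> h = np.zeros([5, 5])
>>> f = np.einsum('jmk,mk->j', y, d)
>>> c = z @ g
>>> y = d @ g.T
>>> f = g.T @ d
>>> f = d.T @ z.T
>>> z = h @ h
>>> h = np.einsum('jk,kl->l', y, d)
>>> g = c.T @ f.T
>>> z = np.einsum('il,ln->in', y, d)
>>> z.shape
(37, 19)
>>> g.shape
(19, 19)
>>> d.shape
(37, 19)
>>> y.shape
(37, 37)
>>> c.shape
(5, 19)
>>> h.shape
(19,)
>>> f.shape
(19, 5)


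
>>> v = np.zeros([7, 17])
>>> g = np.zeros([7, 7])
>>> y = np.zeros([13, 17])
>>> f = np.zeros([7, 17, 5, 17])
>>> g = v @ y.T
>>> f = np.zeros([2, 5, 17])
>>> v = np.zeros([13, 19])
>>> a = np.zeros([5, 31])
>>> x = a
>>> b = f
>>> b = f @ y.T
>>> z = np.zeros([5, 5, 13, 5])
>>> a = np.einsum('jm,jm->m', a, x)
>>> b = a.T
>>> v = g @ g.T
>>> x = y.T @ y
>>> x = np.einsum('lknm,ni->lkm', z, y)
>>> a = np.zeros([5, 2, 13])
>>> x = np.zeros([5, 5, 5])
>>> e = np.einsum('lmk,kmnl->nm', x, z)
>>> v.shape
(7, 7)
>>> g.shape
(7, 13)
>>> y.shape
(13, 17)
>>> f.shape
(2, 5, 17)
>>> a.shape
(5, 2, 13)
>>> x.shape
(5, 5, 5)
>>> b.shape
(31,)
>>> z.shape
(5, 5, 13, 5)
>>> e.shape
(13, 5)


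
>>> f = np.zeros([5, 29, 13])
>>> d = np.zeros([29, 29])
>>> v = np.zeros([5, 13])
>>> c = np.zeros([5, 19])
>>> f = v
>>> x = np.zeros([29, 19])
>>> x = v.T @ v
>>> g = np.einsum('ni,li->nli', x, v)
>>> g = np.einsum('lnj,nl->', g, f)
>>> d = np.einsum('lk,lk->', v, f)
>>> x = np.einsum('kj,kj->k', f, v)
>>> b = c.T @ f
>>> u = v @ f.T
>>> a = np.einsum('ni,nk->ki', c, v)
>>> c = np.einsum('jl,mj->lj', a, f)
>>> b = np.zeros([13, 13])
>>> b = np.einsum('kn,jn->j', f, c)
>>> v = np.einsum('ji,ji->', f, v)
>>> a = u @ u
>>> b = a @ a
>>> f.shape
(5, 13)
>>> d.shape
()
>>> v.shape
()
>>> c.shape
(19, 13)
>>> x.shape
(5,)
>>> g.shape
()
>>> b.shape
(5, 5)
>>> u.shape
(5, 5)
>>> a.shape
(5, 5)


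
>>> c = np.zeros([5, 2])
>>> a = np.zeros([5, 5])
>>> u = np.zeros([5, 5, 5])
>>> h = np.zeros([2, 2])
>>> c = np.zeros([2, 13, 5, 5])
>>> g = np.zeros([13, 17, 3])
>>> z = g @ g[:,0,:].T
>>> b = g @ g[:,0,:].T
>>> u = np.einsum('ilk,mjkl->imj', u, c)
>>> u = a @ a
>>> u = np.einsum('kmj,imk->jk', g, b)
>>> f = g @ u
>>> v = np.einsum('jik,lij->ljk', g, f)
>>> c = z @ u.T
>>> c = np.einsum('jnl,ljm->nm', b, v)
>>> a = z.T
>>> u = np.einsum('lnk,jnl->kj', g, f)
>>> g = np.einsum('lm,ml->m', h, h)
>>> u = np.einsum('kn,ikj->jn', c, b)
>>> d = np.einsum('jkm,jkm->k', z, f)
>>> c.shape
(17, 3)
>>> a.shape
(13, 17, 13)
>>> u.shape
(13, 3)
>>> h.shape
(2, 2)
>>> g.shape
(2,)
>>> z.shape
(13, 17, 13)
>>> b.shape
(13, 17, 13)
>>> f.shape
(13, 17, 13)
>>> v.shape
(13, 13, 3)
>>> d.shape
(17,)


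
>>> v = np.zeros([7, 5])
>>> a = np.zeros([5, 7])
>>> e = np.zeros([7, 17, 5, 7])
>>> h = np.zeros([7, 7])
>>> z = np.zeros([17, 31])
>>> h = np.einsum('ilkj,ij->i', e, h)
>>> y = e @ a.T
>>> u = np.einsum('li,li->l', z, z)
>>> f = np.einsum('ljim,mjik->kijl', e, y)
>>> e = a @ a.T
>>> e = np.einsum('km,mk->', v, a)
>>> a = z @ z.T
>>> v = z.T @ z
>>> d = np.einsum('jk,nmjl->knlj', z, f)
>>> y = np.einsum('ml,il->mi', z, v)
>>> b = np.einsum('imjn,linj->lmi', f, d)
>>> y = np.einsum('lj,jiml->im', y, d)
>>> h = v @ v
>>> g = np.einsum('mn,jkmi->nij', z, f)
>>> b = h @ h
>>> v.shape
(31, 31)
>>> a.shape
(17, 17)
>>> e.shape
()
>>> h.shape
(31, 31)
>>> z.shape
(17, 31)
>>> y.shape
(5, 7)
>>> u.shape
(17,)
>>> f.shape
(5, 5, 17, 7)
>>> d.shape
(31, 5, 7, 17)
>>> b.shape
(31, 31)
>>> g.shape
(31, 7, 5)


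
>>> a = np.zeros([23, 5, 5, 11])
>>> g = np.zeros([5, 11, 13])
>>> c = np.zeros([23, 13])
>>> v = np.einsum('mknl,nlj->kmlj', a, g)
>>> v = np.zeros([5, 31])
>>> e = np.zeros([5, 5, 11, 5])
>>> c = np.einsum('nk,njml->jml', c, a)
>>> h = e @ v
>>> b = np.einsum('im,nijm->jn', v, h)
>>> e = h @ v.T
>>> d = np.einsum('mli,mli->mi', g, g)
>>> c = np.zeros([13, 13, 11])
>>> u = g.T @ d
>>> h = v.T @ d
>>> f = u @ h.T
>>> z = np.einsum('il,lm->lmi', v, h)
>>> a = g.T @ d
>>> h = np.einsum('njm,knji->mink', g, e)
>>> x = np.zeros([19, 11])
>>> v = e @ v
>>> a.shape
(13, 11, 13)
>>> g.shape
(5, 11, 13)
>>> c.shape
(13, 13, 11)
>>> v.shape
(5, 5, 11, 31)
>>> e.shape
(5, 5, 11, 5)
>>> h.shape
(13, 5, 5, 5)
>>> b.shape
(11, 5)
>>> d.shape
(5, 13)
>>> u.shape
(13, 11, 13)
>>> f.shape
(13, 11, 31)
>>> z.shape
(31, 13, 5)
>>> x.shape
(19, 11)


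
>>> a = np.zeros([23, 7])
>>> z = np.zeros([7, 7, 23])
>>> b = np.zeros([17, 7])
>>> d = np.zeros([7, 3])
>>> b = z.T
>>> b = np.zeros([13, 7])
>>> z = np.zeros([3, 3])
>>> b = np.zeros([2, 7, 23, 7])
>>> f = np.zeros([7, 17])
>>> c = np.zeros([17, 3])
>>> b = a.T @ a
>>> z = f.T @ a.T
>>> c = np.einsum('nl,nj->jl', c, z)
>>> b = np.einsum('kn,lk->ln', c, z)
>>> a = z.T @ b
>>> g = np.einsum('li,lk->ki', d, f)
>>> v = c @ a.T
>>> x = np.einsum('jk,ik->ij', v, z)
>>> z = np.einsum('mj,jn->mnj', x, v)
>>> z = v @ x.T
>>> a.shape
(23, 3)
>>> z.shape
(23, 17)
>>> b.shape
(17, 3)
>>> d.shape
(7, 3)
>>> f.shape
(7, 17)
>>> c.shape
(23, 3)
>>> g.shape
(17, 3)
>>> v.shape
(23, 23)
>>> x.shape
(17, 23)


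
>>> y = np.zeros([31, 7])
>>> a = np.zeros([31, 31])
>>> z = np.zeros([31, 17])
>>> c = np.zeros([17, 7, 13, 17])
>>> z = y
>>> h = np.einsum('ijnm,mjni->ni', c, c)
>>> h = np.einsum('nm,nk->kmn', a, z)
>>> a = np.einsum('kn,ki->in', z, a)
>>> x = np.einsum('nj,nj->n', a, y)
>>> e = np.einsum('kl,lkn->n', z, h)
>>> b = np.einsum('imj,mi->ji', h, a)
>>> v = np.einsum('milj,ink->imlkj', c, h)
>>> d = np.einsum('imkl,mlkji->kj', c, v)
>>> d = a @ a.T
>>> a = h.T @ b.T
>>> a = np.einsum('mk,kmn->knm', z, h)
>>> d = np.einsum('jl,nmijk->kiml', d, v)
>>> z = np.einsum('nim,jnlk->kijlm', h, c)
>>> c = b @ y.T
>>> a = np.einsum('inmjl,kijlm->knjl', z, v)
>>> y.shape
(31, 7)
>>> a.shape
(7, 31, 13, 31)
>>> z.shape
(17, 31, 17, 13, 31)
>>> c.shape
(31, 31)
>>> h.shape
(7, 31, 31)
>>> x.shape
(31,)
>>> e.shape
(31,)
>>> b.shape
(31, 7)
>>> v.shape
(7, 17, 13, 31, 17)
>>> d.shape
(17, 13, 17, 31)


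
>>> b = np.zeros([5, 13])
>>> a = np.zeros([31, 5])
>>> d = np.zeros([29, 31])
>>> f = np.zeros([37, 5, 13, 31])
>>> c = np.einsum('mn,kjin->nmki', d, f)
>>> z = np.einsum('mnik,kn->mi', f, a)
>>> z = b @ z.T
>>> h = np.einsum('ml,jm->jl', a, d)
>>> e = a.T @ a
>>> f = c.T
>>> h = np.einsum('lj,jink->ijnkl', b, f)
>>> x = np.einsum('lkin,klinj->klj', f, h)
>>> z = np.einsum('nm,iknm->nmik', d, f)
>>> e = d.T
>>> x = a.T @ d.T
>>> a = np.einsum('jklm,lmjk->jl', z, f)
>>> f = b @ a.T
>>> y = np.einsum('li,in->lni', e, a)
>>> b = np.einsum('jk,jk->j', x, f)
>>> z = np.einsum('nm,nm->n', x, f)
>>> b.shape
(5,)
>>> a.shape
(29, 13)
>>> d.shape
(29, 31)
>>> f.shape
(5, 29)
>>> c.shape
(31, 29, 37, 13)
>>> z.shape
(5,)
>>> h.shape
(37, 13, 29, 31, 5)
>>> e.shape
(31, 29)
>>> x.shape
(5, 29)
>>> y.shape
(31, 13, 29)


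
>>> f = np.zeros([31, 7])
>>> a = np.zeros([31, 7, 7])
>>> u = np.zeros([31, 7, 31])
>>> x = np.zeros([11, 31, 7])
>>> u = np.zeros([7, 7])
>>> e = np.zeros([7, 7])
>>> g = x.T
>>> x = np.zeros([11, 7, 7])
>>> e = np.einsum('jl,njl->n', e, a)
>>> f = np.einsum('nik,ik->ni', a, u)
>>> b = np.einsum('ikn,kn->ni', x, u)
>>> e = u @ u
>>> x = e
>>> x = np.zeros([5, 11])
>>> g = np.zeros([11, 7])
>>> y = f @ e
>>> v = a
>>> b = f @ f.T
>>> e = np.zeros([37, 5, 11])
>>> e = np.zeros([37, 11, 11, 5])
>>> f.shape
(31, 7)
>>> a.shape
(31, 7, 7)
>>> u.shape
(7, 7)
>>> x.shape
(5, 11)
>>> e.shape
(37, 11, 11, 5)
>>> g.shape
(11, 7)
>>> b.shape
(31, 31)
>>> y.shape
(31, 7)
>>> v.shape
(31, 7, 7)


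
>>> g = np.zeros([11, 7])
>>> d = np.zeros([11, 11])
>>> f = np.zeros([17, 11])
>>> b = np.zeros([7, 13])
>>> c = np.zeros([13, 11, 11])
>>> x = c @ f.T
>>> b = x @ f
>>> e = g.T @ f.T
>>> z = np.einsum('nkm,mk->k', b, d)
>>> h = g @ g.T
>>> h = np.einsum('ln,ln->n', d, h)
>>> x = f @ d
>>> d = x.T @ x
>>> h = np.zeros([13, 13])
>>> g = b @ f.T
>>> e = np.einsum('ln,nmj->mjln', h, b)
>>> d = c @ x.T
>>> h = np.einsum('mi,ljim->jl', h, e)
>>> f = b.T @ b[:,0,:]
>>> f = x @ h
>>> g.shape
(13, 11, 17)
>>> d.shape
(13, 11, 17)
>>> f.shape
(17, 11)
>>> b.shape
(13, 11, 11)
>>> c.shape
(13, 11, 11)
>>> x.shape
(17, 11)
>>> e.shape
(11, 11, 13, 13)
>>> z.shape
(11,)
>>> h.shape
(11, 11)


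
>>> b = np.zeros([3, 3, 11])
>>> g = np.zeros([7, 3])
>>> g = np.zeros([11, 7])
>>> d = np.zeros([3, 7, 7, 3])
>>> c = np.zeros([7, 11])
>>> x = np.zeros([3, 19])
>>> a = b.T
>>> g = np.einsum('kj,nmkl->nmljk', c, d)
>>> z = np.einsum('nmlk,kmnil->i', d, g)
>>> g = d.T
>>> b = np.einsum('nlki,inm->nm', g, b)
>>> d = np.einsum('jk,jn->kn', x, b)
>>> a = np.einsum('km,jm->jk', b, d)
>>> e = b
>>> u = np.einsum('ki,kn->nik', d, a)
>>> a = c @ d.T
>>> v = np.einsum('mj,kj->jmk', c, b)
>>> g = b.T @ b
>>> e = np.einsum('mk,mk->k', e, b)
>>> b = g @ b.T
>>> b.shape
(11, 3)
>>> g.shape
(11, 11)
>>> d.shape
(19, 11)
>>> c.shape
(7, 11)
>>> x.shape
(3, 19)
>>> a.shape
(7, 19)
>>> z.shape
(11,)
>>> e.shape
(11,)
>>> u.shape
(3, 11, 19)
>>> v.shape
(11, 7, 3)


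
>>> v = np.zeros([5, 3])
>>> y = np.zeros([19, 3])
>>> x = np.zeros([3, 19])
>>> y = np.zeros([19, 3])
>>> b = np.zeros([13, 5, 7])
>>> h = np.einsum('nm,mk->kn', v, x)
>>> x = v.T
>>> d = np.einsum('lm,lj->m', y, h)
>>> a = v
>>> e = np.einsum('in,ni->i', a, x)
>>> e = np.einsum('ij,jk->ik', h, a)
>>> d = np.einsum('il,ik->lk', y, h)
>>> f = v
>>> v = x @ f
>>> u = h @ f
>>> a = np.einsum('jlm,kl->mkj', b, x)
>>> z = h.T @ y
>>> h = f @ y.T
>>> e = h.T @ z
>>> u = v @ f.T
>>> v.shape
(3, 3)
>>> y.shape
(19, 3)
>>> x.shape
(3, 5)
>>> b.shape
(13, 5, 7)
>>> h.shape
(5, 19)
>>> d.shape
(3, 5)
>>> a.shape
(7, 3, 13)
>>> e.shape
(19, 3)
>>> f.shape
(5, 3)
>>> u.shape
(3, 5)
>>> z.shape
(5, 3)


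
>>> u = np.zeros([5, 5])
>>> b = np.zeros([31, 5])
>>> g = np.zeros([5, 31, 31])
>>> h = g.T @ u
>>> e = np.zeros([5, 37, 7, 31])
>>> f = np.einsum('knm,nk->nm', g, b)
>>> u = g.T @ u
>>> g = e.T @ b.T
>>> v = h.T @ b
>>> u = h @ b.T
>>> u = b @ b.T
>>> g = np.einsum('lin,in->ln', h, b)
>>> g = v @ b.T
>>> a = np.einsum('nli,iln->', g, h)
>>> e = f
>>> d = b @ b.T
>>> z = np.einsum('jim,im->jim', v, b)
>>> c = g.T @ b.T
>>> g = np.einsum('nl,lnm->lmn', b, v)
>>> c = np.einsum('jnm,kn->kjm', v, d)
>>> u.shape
(31, 31)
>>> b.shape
(31, 5)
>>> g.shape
(5, 5, 31)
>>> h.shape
(31, 31, 5)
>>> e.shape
(31, 31)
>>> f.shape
(31, 31)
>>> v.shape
(5, 31, 5)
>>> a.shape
()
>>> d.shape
(31, 31)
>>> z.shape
(5, 31, 5)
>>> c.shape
(31, 5, 5)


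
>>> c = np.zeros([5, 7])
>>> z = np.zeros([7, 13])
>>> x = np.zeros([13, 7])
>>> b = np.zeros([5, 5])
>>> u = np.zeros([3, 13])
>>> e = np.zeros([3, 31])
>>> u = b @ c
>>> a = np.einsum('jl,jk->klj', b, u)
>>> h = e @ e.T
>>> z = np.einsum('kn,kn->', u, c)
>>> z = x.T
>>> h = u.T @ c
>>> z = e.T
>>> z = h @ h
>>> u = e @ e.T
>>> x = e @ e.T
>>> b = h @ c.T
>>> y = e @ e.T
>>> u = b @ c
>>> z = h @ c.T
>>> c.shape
(5, 7)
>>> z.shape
(7, 5)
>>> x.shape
(3, 3)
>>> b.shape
(7, 5)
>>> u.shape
(7, 7)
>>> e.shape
(3, 31)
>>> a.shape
(7, 5, 5)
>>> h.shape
(7, 7)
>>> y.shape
(3, 3)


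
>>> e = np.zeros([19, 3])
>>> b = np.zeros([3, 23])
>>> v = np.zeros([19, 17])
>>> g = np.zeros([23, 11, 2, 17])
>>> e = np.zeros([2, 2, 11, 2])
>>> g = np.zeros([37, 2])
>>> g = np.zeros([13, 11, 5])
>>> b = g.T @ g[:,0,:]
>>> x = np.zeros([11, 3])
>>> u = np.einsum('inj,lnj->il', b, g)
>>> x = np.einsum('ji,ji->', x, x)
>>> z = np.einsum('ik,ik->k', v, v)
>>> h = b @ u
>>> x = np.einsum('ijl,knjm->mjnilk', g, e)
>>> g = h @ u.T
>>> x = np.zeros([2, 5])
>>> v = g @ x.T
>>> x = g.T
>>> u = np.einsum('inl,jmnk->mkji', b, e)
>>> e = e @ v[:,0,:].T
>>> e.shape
(2, 2, 11, 5)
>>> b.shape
(5, 11, 5)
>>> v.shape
(5, 11, 2)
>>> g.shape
(5, 11, 5)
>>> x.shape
(5, 11, 5)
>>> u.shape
(2, 2, 2, 5)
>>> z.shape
(17,)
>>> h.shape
(5, 11, 13)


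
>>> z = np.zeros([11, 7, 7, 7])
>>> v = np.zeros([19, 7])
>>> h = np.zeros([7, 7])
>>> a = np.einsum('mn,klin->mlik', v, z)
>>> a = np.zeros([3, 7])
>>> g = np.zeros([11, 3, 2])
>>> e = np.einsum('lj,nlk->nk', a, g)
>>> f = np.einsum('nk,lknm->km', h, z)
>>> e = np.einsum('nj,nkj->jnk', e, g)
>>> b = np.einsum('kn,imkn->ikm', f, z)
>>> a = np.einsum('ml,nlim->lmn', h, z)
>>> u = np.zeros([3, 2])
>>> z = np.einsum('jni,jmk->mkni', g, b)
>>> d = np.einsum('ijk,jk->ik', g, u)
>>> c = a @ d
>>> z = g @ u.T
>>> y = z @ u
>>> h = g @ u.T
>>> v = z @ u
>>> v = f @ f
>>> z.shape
(11, 3, 3)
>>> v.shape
(7, 7)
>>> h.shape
(11, 3, 3)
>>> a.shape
(7, 7, 11)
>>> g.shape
(11, 3, 2)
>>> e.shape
(2, 11, 3)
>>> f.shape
(7, 7)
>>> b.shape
(11, 7, 7)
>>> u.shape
(3, 2)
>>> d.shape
(11, 2)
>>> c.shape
(7, 7, 2)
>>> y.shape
(11, 3, 2)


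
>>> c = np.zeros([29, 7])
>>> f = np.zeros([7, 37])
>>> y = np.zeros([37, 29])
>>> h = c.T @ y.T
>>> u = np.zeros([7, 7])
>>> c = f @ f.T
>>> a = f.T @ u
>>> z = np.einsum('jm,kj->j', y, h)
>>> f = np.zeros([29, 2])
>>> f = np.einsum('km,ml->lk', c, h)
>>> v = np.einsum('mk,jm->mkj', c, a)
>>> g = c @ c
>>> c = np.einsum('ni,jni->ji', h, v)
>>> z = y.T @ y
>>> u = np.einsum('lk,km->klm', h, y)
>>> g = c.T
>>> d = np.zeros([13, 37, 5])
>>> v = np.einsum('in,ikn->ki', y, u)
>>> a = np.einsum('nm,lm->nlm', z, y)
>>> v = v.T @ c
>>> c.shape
(7, 37)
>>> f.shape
(37, 7)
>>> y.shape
(37, 29)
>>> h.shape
(7, 37)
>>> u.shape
(37, 7, 29)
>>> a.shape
(29, 37, 29)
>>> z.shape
(29, 29)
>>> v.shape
(37, 37)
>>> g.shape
(37, 7)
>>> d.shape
(13, 37, 5)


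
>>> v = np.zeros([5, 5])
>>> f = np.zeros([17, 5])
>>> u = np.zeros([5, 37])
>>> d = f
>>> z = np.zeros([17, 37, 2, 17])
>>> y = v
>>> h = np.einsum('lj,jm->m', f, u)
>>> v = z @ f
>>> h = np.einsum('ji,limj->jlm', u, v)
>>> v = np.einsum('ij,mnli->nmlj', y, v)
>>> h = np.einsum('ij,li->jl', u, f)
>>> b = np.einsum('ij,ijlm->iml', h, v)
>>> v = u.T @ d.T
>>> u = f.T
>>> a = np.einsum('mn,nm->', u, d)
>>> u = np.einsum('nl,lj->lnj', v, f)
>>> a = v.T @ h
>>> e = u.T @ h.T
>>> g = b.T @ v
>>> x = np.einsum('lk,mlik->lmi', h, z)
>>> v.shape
(37, 17)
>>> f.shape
(17, 5)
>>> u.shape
(17, 37, 5)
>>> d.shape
(17, 5)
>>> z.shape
(17, 37, 2, 17)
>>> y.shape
(5, 5)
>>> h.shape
(37, 17)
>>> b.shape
(37, 5, 2)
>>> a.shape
(17, 17)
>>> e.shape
(5, 37, 37)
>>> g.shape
(2, 5, 17)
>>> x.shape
(37, 17, 2)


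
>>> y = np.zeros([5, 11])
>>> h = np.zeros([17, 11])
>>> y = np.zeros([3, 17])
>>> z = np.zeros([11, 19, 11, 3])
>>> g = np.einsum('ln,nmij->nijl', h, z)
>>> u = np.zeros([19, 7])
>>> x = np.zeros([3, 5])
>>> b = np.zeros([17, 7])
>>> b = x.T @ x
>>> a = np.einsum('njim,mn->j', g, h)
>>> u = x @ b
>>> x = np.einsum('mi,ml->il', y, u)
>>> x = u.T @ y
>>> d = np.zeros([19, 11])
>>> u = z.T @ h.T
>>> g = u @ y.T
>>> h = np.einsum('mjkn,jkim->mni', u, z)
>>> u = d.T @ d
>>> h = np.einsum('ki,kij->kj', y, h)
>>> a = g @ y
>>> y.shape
(3, 17)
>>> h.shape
(3, 11)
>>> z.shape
(11, 19, 11, 3)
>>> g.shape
(3, 11, 19, 3)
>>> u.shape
(11, 11)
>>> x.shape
(5, 17)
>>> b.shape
(5, 5)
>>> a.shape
(3, 11, 19, 17)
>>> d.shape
(19, 11)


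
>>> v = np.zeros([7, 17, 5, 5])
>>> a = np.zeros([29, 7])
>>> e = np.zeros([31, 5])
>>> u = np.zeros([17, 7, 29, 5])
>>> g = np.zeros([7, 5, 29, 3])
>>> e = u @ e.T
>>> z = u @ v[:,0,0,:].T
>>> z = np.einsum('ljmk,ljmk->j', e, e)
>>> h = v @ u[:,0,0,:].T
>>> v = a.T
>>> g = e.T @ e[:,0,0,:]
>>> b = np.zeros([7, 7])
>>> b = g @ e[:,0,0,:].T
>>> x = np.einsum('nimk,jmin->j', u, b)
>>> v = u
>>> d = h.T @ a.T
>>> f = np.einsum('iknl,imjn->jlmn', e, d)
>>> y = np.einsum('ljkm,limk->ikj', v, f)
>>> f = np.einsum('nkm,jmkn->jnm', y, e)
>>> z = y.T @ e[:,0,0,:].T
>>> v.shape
(17, 7, 29, 5)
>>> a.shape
(29, 7)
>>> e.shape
(17, 7, 29, 31)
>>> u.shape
(17, 7, 29, 5)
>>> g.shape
(31, 29, 7, 31)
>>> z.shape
(7, 29, 17)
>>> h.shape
(7, 17, 5, 17)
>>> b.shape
(31, 29, 7, 17)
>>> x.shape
(31,)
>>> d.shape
(17, 5, 17, 29)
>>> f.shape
(17, 31, 7)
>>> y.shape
(31, 29, 7)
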